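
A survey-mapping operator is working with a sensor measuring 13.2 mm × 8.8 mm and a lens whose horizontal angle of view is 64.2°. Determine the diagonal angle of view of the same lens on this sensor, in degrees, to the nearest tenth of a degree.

From the horizontal AOV: f = 13.2 / (2·tan(32.1°)) = 13.2 / 1.25460 ≈ 10.5213 mm.
Sensor diagonal = √(13.2² + 8.8²) = √251.6800 ≈ 15.8644 mm.
Diagonal AOV = 2·arctan(15.8644 / (2 × 10.5213)) = 2·arctan(0.75392) ≈ 74.0267°.

74.0°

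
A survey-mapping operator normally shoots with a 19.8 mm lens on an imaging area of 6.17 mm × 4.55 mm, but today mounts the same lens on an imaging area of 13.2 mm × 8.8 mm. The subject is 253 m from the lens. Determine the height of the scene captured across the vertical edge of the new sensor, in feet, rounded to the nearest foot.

The focal length stays 19.8 mm; the relevant sensor dimension is now h = 8.8 mm. Object distance dₒ = 253 m = 253000 mm.
Thin-lens field height W = h·(dₒ − f)/f = 8.8 × (253000 − 19.8)/19.8 ≈ 112435.644 mm = 112435.644/304.8 ft = 368.883 ft.

369 ft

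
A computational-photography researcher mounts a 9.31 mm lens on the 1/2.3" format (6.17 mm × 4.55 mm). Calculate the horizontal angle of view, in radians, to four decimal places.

0.6400 rad

Angle of view α = 2·arctan(w/2f) with w = 6.17 mm and f = 9.31 mm.
w/2f = 0.33136; arctan(0.33136) ≈ 0.3200 rad, so α ≈ 0.6400 rad.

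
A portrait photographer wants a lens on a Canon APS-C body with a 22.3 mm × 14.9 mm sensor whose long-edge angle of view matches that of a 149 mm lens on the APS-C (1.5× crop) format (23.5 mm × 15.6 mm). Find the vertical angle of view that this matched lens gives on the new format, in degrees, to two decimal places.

6.03°

Equal long-edge AOV ⇒ f₂ = f₁ · 22.3/23.5 = 149 × 0.94894 ≈ 141.3915 mm.
Vertical AOV on the new format = 2·arctan(14.9 / (2 × 141.3915)) = 2·arctan(0.05269) ≈ 6.0323°.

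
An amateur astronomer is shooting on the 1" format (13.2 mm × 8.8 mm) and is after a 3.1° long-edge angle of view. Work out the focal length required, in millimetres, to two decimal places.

243.91 mm

From α = 2·arctan(w/2f) we get f = w / (2·tan(α/2)).
With w = 13.2 mm and α/2 = 1.55°, tan(α/2) ≈ 0.02706, so f ≈ 13.2 / 0.05412 ≈ 243.9096 mm.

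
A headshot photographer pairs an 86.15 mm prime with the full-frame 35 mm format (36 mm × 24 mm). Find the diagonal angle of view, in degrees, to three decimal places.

28.192°

Sensor diagonal = √(36² + 24²) = √1872.0000 ≈ 43.2666 mm.
Angle of view α = 2·arctan(d/2f) with d = 43.2666 mm and f = 86.15 mm.
d/2f = 0.25111; arctan(0.25111) ≈ 14.0962°, so α ≈ 28.1924°.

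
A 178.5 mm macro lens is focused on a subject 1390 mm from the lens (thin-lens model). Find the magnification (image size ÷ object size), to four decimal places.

0.1473×

Thin lens: 1/f = 1/dₒ + 1/dᵢ → 1/dᵢ = 1/178.5 − 1/1390 = 0.0048828 mm⁻¹, so dᵢ ≈ 204.7998 mm.
Magnification m = dᵢ/dₒ = 204.7998/1390 ≈ 0.14734.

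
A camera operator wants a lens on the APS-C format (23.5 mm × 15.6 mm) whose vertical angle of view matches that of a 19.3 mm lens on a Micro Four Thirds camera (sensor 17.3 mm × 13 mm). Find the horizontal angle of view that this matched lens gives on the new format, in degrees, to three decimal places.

Equal vertical AOV ⇒ f₂ = f₁ · 15.6/13 = 19.3 × 1.20000 ≈ 23.1600 mm.
Horizontal AOV on the new format = 2·arctan(23.5 / (2 × 23.1600)) = 2·arctan(0.50734) ≈ 53.8010°.

53.801°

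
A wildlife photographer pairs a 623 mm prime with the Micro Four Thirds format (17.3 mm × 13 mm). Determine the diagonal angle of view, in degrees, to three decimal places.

Sensor diagonal = √(17.3² + 13²) = √468.2900 ≈ 21.6400 mm.
Angle of view α = 2·arctan(d/2f) with d = 21.6400 mm and f = 623 mm.
d/2f = 0.01737; arctan(0.01737) ≈ 0.9950°, so α ≈ 1.9900°.

1.990°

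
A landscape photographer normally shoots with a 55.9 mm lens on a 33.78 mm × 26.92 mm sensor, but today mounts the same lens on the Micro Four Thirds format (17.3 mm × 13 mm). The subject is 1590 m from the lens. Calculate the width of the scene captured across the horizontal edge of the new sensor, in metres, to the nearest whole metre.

The focal length stays 55.9 mm; the relevant sensor dimension is now w = 17.3 mm. Object distance dₒ = 1590 m = 1.59e+06 mm.
Thin-lens field width W = w·(dₒ − f)/f = 17.3 × (1.59e+06 − 55.9)/55.9 ≈ 492057.834 mm = 492.058 m.

492 m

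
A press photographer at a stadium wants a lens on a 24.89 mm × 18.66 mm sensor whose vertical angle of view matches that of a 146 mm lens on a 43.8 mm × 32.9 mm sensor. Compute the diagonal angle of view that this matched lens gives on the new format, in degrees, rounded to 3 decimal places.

Equal vertical AOV ⇒ f₂ = f₁ · 18.66/32.9 = 146 × 0.56717 ≈ 82.8073 mm.
Sensor diagonal = √(24.89² + 18.66²) = √967.7077 ≈ 31.1080 mm.
Diagonal AOV on the new format = 2·arctan(31.1080 / (2 × 82.8073)) = 2·arctan(0.18783) ≈ 21.2762°.

21.276°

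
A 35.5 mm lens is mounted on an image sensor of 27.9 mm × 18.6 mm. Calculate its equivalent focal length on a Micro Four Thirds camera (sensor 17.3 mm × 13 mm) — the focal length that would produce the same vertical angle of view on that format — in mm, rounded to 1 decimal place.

Equal angle of view means equal height/f ratio, so f₂ = f₁ · (height₂/height₁) = 35.5 × 13/18.6.
f₂ = 35.5 × 0.69892 ≈ 24.812 mm.

24.8 mm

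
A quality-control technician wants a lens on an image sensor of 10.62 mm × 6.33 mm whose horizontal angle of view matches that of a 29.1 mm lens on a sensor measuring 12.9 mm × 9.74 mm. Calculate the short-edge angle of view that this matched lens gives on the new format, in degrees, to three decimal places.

15.052°

Equal horizontal AOV ⇒ f₂ = f₁ · 10.62/12.9 = 29.1 × 0.82326 ≈ 23.9567 mm.
Short-edge AOV on the new format = 2·arctan(6.33 / (2 × 23.9567)) = 2·arctan(0.13211) ≈ 15.0519°.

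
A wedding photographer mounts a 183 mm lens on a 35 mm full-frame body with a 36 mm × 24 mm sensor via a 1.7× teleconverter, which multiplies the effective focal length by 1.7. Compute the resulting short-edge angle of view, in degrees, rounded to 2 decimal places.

4.42°

Effective focal length f = 183 × 1.7 = 311.1 mm.
α = 2·arctan(24 / (2 × 311.1)) = 2·arctan(0.03857) ≈ 4.4179°.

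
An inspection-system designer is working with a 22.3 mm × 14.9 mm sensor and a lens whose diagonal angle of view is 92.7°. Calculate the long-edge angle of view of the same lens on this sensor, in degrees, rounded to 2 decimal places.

Sensor diagonal = √(22.3² + 14.9²) = √719.3000 ≈ 26.8198 mm.
From the diagonal AOV: f = 26.8198 / (2·tan(46.35°)) = 26.8198 / 2.09654 ≈ 12.7924 mm.
Long-edge AOV = 2·arctan(22.3 / (2 × 12.7924)) = 2·arctan(0.87161) ≈ 82.1516°.

82.15°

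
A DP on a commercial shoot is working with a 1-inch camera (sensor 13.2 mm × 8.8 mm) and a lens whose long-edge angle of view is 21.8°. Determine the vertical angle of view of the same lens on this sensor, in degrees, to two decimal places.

From the long-edge AOV: f = 13.2 / (2·tan(10.9°)) = 13.2 / 0.38514 ≈ 34.2733 mm.
Vertical AOV = 2·arctan(8.8 / (2 × 34.2733)) = 2·arctan(0.12838) ≈ 14.6312°.

14.63°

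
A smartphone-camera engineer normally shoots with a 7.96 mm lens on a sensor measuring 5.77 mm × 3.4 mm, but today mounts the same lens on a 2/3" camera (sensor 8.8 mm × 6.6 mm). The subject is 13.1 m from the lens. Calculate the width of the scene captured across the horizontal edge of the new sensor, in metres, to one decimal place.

The focal length stays 7.96 mm; the relevant sensor dimension is now w = 8.8 mm. Object distance dₒ = 13.1 m = 13100 mm.
Thin-lens field width W = w·(dₒ − f)/f = 8.8 × (13100 − 7.96)/7.96 ≈ 14473.612 mm = 14.4736 m.

14.5 m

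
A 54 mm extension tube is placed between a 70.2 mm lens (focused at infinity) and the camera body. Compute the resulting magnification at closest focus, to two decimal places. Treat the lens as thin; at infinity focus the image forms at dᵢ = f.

0.77×

The tube moves the image plane from f to f + e, so dᵢ = 70.2 + 54 = 124.2 mm. Focus is achieved when 1/f = 1/dₒ + 1/dᵢ, giving dₒ = 1/(1/f − 1/(f+e)).
Magnification m = dᵢ/dₒ = (f+e)·(1/f − 1/(f+e)) = e/f = 54/70.2 ≈ 0.7692.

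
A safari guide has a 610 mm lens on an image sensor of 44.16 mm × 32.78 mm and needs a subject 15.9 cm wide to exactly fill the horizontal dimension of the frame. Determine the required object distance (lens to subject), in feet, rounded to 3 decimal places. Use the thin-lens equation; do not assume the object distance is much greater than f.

W: 15.9 cm = 159 mm.
Magnification m = w/W = dᵢ/dₒ; combined with 1/f = 1/dₒ + 1/dᵢ this gives dₒ = f·(1 + W/w).
dₒ = 610 mm × (1 + 159/44.16) = 610 × 4.6005 ≈ 2806.332 mm = 2806.332/304.8 ft = 9.20712 ft.

9.207 ft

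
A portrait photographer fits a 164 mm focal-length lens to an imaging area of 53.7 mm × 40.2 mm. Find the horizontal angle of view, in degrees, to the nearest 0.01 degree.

18.60°

Angle of view α = 2·arctan(w/2f) with w = 53.7 mm and f = 164 mm.
w/2f = 0.16372; arctan(0.16372) ≈ 9.2979°, so α ≈ 18.5959°.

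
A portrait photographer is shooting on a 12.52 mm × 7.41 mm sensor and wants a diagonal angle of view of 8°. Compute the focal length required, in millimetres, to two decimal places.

104.03 mm

Sensor diagonal = √(12.52² + 7.41²) = √211.6585 ≈ 14.5485 mm.
From α = 2·arctan(d/2f) we get f = d / (2·tan(α/2)).
With d = 14.5485 mm and α/2 = 4°, tan(α/2) ≈ 0.06993, so f ≈ 14.5485 / 0.13985 ≈ 104.0265 mm.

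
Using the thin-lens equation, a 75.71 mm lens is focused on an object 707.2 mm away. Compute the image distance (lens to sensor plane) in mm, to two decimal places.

1/dᵢ = 1/f − 1/dₒ = 1/75.71 − 1/707.2 = 0.0117943 mm⁻¹.
dᵢ = 1/0.0117943 ≈ 84.7870 mm.

84.79 mm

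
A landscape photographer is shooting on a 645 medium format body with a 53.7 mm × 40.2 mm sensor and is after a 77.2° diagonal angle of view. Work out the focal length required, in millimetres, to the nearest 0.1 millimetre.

42.0 mm

Sensor diagonal = √(53.7² + 40.2²) = √4499.7300 ≈ 67.0800 mm.
From α = 2·arctan(d/2f) we get f = d / (2·tan(α/2)).
With d = 67.0800 mm and α/2 = 38.6°, tan(α/2) ≈ 0.79829, so f ≈ 67.0800 / 1.59658 ≈ 42.0148 mm.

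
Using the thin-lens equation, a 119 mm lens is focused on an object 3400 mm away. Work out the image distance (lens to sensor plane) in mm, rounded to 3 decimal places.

1/dᵢ = 1/f − 1/dₒ = 1/119 − 1/3400 = 0.0081092 mm⁻¹.
dᵢ = 1/0.0081092 ≈ 123.3161 mm.

123.316 mm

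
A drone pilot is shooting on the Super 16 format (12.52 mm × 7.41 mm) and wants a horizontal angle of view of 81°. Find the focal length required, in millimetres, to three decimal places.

From α = 2·arctan(w/2f) we get f = w / (2·tan(α/2)).
With w = 12.52 mm and α/2 = 40.5°, tan(α/2) ≈ 0.85408, so f ≈ 12.52 / 1.70816 ≈ 7.3295 mm.

7.330 mm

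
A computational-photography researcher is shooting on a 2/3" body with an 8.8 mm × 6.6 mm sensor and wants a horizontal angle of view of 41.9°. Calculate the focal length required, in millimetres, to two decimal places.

11.49 mm

From α = 2·arctan(w/2f) we get f = w / (2·tan(α/2)).
With w = 8.8 mm and α/2 = 20.95°, tan(α/2) ≈ 0.38286, so f ≈ 8.8 / 0.76573 ≈ 11.4924 mm.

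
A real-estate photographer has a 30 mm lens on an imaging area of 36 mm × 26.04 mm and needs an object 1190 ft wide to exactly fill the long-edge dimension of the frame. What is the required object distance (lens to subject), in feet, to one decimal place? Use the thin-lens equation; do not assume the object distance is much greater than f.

991.8 ft

W: 1190 ft × 304.8 mm/ft = 362711.99 mm.
Magnification m = w/W = dᵢ/dₒ; combined with 1/f = 1/dₒ + 1/dᵢ this gives dₒ = f·(1 + W/w).
dₒ = 30 mm × (1 + 362712/36) = 30 × 10076.3330 ≈ 302289.990 mm = 302289.990/304.8 ft = 991.765 ft.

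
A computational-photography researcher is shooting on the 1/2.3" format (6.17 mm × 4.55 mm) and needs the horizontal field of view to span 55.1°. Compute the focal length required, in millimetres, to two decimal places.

5.91 mm

From α = 2·arctan(w/2f) we get f = w / (2·tan(α/2)).
With w = 6.17 mm and α/2 = 27.55°, tan(α/2) ≈ 0.52168, so f ≈ 6.17 / 1.04335 ≈ 5.9136 mm.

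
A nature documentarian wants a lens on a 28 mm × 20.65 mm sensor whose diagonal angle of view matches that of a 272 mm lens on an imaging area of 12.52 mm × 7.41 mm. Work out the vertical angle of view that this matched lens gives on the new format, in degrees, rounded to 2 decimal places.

1.82°

Sensor diagonal = √(12.52² + 7.41²) = √211.6585 ≈ 14.5485 mm.
Sensor diagonal = √(28² + 20.65²) = √1210.4225 ≈ 34.7911 mm.
Equal diagonal AOV ⇒ f₂ = f₁ · 34.7911/14.5485 = 272 × 2.39139 ≈ 650.4584 mm.
Vertical AOV on the new format = 2·arctan(20.65 / (2 × 650.4584)) = 2·arctan(0.01587) ≈ 1.8188°.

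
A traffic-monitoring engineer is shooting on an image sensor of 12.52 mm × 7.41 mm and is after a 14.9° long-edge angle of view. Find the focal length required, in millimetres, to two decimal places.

47.87 mm

From α = 2·arctan(w/2f) we get f = w / (2·tan(α/2)).
With w = 12.52 mm and α/2 = 7.45°, tan(α/2) ≈ 0.13076, so f ≈ 12.52 / 0.26153 ≈ 47.8722 mm.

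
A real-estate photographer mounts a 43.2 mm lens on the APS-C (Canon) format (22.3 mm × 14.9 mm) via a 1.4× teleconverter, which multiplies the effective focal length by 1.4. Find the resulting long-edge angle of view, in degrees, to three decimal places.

Effective focal length f = 43.2 × 1.4 = 60.48 mm.
α = 2·arctan(22.3 / (2 × 60.48)) = 2·arctan(0.18436) ≈ 20.8913°.

20.891°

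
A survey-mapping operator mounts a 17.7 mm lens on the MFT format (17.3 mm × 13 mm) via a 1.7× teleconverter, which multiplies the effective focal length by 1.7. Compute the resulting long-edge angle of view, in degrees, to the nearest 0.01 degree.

Effective focal length f = 17.7 × 1.7 = 30.09 mm.
α = 2·arctan(17.3 / (2 × 30.09)) = 2·arctan(0.28747) ≈ 32.0768°.

32.08°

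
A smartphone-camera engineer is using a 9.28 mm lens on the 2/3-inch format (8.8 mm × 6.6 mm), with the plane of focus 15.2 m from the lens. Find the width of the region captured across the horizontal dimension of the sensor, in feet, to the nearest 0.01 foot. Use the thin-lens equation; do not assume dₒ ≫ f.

dₒ: 15.2 m = 15200 mm.
Similar triangles through the lens centre give W/dₒ = w/dᵢ; with 1/f = 1/dₒ + 1/dᵢ this gives W = w·(dₒ − f)/f.
W = 8.8 mm × (15200 − 9.28) / 9.28 = 8.8 × 1636.9310 ≈ 14404.993 mm = 14404.993/304.8 ft = 47.2605 ft.

47.26 ft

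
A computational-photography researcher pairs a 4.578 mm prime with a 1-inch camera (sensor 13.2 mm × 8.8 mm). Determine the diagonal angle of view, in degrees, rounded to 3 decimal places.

120.018°

Sensor diagonal = √(13.2² + 8.8²) = √251.6800 ≈ 15.8644 mm.
Angle of view α = 2·arctan(d/2f) with d = 15.8644 mm and f = 4.578 mm.
d/2f = 1.73268; arctan(1.73268) ≈ 60.0090°, so α ≈ 120.0180°.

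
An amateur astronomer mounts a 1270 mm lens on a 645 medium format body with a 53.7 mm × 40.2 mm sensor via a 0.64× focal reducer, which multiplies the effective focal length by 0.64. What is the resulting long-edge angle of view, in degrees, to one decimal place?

3.8°

Effective focal length f = 1270 × 0.64 = 812.8 mm.
α = 2·arctan(53.7 / (2 × 812.8)) = 2·arctan(0.03303) ≈ 3.7840°.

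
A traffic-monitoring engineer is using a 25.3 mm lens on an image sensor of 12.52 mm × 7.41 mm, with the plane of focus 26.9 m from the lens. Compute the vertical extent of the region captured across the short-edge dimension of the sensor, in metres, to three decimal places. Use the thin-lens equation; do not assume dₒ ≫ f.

dₒ: 26.9 m = 26900 mm.
Similar triangles through the lens centre give W/dₒ = h/dᵢ; with 1/f = 1/dₒ + 1/dᵢ this gives W = h·(dₒ − f)/f.
W = 7.41 mm × (26900 − 25.3) / 25.3 = 7.41 × 1062.2411 ≈ 7871.207 mm = 7.87121 m.

7.871 m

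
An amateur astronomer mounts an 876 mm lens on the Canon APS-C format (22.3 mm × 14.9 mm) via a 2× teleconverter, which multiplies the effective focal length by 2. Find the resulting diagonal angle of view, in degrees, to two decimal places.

0.88°

Effective focal length f = 876 × 2 = 1752 mm.
Sensor diagonal = √(22.3² + 14.9²) = √719.3000 ≈ 26.8198 mm.
α = 2·arctan(26.820 / (2 × 1752)) = 2·arctan(0.00765) ≈ 0.8771°.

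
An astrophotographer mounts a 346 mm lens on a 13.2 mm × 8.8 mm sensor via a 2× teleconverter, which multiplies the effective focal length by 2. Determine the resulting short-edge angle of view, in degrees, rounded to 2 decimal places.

Effective focal length f = 346 × 2 = 692 mm.
α = 2·arctan(8.8 / (2 × 692)) = 2·arctan(0.00636) ≈ 0.7286°.

0.73°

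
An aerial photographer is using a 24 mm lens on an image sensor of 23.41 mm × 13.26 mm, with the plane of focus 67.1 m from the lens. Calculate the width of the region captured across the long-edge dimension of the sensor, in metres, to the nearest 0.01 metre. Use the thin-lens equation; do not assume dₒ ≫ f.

65.43 m

dₒ: 67.1 m = 67100 mm.
Similar triangles through the lens centre give W/dₒ = w/dᵢ; with 1/f = 1/dₒ + 1/dᵢ this gives W = w·(dₒ − f)/f.
W = 23.41 mm × (67100 − 24) / 24 = 23.41 × 2794.8333 ≈ 65427.048 mm = 65.427 m.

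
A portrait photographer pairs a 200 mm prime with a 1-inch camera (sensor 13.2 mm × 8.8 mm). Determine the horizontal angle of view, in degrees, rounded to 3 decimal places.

Angle of view α = 2·arctan(w/2f) with w = 13.2 mm and f = 200 mm.
w/2f = 0.03300; arctan(0.03300) ≈ 1.8901°, so α ≈ 3.7801°.

3.780°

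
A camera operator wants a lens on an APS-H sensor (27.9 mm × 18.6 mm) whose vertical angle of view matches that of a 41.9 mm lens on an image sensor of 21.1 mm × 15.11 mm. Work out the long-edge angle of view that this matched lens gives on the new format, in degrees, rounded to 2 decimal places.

30.27°

Equal vertical AOV ⇒ f₂ = f₁ · 18.6/15.11 = 41.9 × 1.23097 ≈ 51.5778 mm.
Long-edge AOV on the new format = 2·arctan(27.9 / (2 × 51.5778)) = 2·arctan(0.27047) ≈ 30.2689°.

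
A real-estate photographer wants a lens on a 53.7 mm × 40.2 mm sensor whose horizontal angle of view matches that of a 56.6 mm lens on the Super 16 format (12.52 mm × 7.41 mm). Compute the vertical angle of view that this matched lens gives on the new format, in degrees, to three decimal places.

Equal horizontal AOV ⇒ f₂ = f₁ · 53.7/12.52 = 56.6 × 4.28914 ≈ 242.7652 mm.
Vertical AOV on the new format = 2·arctan(40.2 / (2 × 242.7652)) = 2·arctan(0.08280) ≈ 9.4661°.

9.466°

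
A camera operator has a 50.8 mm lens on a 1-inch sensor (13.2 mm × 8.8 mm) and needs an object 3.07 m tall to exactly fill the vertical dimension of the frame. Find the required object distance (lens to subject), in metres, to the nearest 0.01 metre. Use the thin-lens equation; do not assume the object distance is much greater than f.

17.77 m

W: 3.07 m = 3070 mm.
Magnification m = h/W = dᵢ/dₒ; combined with 1/f = 1/dₒ + 1/dᵢ this gives dₒ = f·(1 + W/h).
dₒ = 50.8 mm × (1 + 3070/8.8) = 50.8 × 349.8636 ≈ 17773.073 mm = 17.7731 m.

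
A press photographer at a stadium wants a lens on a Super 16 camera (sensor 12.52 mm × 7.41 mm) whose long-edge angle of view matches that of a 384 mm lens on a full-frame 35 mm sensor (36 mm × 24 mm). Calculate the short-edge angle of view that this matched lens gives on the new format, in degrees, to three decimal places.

3.178°

Equal long-edge AOV ⇒ f₂ = f₁ · 12.52/36 = 384 × 0.34778 ≈ 133.5467 mm.
Short-edge AOV on the new format = 2·arctan(7.41 / (2 × 133.5467)) = 2·arctan(0.02774) ≈ 3.1783°.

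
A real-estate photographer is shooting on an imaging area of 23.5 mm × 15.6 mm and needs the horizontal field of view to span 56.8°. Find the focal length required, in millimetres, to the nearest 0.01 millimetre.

21.73 mm

From α = 2·arctan(w/2f) we get f = w / (2·tan(α/2)).
With w = 23.5 mm and α/2 = 28.4°, tan(α/2) ≈ 0.54070, so f ≈ 23.5 / 1.08140 ≈ 21.7312 mm.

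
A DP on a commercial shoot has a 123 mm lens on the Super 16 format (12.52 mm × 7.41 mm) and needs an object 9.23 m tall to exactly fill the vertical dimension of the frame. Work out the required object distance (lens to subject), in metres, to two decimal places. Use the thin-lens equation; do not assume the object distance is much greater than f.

W: 9.23 m = 9230 mm.
Magnification m = h/W = dᵢ/dₒ; combined with 1/f = 1/dₒ + 1/dᵢ this gives dₒ = f·(1 + W/h).
dₒ = 123 mm × (1 + 9230/7.41) = 123 × 1246.6140 ≈ 153333.526 mm = 153.334 m.

153.33 m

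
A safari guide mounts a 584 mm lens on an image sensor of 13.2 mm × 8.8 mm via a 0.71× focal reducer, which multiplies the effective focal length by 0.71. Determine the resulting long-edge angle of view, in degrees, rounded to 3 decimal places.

1.824°

Effective focal length f = 584 × 0.71 = 414.64 mm.
α = 2·arctan(13.2 / (2 × 414.64)) = 2·arctan(0.01592) ≈ 1.8238°.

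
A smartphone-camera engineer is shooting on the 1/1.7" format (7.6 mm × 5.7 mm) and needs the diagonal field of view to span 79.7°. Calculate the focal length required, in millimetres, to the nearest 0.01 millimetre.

5.69 mm

Sensor diagonal = √(7.6² + 5.7²) = √90.2500 ≈ 9.5000 mm.
From α = 2·arctan(d/2f) we get f = d / (2·tan(α/2)).
With d = 9.5000 mm and α/2 = 39.85°, tan(α/2) ≈ 0.83465, so f ≈ 9.5000 / 1.66930 ≈ 5.6910 mm.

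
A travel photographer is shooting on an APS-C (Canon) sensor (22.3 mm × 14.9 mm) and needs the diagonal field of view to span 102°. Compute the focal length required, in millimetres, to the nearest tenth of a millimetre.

10.9 mm

Sensor diagonal = √(22.3² + 14.9²) = √719.3000 ≈ 26.8198 mm.
From α = 2·arctan(d/2f) we get f = d / (2·tan(α/2)).
With d = 26.8198 mm and α/2 = 51°, tan(α/2) ≈ 1.23490, so f ≈ 26.8198 / 2.46979 ≈ 10.8591 mm.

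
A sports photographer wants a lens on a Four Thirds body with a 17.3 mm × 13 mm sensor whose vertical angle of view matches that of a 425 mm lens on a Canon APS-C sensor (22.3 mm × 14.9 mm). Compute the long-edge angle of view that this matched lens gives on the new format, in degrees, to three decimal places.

2.673°

Equal vertical AOV ⇒ f₂ = f₁ · 13/14.9 = 425 × 0.87248 ≈ 370.8054 mm.
Long-edge AOV on the new format = 2·arctan(17.3 / (2 × 370.8054)) = 2·arctan(0.02333) ≈ 2.6727°.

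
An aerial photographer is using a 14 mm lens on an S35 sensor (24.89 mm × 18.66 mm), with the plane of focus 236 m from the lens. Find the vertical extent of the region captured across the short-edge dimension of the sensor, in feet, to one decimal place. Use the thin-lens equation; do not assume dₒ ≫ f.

1031.9 ft

dₒ: 236 m = 236000 mm.
Similar triangles through the lens centre give W/dₒ = h/dᵢ; with 1/f = 1/dₒ + 1/dᵢ this gives W = h·(dₒ − f)/f.
W = 18.66 mm × (236000 − 14) / 14 = 18.66 × 16856.1429 ≈ 314535.626 mm = 314535.626/304.8 ft = 1031.94 ft.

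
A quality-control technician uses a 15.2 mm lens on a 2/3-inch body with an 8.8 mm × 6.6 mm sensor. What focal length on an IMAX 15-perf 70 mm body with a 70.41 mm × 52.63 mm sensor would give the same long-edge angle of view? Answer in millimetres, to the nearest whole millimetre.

122 mm

Equal angle of view means equal width/f ratio, so f₂ = f₁ · (width₂/width₁) = 15.2 × 70.41/8.8.
f₂ = 15.2 × 8.00114 ≈ 121.617 mm.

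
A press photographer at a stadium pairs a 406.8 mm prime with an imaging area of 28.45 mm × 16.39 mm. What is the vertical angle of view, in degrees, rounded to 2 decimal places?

2.31°

Angle of view α = 2·arctan(h/2f) with h = 16.39 mm and f = 406.8 mm.
h/2f = 0.02015; arctan(0.02015) ≈ 1.1541°, so α ≈ 2.3081°.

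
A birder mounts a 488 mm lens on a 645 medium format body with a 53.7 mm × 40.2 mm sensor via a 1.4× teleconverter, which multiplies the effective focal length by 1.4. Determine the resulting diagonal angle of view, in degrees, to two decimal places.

5.62°

Effective focal length f = 488 × 1.4 = 683.2 mm.
Sensor diagonal = √(53.7² + 40.2²) = √4499.7300 ≈ 67.0800 mm.
α = 2·arctan(67.080 / (2 × 683.2)) = 2·arctan(0.04909) ≈ 5.6211°.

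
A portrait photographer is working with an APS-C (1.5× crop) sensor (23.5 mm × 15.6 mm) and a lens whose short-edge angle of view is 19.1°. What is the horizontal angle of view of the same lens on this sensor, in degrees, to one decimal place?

28.4°

From the short-edge AOV: f = 15.6 / (2·tan(9.55°)) = 15.6 / 0.33648 ≈ 46.3624 mm.
Horizontal AOV = 2·arctan(23.5 / (2 × 46.3624)) = 2·arctan(0.25344) ≈ 28.4430°.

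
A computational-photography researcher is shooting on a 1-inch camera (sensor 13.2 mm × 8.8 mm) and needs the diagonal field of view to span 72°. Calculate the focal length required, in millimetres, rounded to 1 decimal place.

Sensor diagonal = √(13.2² + 8.8²) = √251.6800 ≈ 15.8644 mm.
From α = 2·arctan(d/2f) we get f = d / (2·tan(α/2)).
With d = 15.8644 mm and α/2 = 36°, tan(α/2) ≈ 0.72654, so f ≈ 15.8644 / 1.45309 ≈ 10.9178 mm.

10.9 mm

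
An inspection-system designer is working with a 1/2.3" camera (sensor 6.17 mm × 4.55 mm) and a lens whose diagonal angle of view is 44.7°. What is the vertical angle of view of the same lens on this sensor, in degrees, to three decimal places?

27.427°

Sensor diagonal = √(6.17² + 4.55²) = √58.7714 ≈ 7.6663 mm.
From the diagonal AOV: f = 7.6663 / (2·tan(22.35°)) = 7.6663 / 0.82230 ≈ 9.3229 mm.
Vertical AOV = 2·arctan(4.55 / (2 × 9.3229)) = 2·arctan(0.24402) ≈ 27.4268°.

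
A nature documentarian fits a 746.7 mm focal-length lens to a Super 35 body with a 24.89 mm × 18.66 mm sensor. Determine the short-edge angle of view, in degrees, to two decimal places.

Angle of view α = 2·arctan(h/2f) with h = 18.66 mm and f = 746.7 mm.
h/2f = 0.01249; arctan(0.01249) ≈ 0.7159°, so α ≈ 1.4317°.

1.43°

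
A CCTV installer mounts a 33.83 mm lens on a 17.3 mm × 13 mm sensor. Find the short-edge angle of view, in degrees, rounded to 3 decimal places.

Angle of view α = 2·arctan(h/2f) with h = 13 mm and f = 33.83 mm.
h/2f = 0.19214; arctan(0.19214) ≈ 10.8761°, so α ≈ 21.7522°.

21.752°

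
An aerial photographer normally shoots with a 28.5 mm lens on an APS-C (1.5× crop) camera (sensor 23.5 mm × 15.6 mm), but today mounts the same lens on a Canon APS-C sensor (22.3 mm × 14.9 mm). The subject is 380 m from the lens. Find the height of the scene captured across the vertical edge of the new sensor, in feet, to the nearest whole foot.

652 ft

The focal length stays 28.5 mm; the relevant sensor dimension is now h = 14.9 mm. Object distance dₒ = 380 m = 380000 mm.
Thin-lens field height W = h·(dₒ − f)/f = 14.9 × (380000 − 28.5)/28.5 ≈ 198651.767 mm = 198651.767/304.8 ft = 651.745 ft.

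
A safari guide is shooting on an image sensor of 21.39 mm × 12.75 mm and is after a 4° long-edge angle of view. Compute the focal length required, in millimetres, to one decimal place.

From α = 2·arctan(w/2f) we get f = w / (2·tan(α/2)).
With w = 21.39 mm and α/2 = 2°, tan(α/2) ≈ 0.03492, so f ≈ 21.39 / 0.06984 ≈ 306.2647 mm.

306.3 mm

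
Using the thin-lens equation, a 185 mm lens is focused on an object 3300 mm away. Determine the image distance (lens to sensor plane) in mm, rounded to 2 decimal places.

1/dᵢ = 1/f − 1/dₒ = 1/185 − 1/3300 = 0.0051024 mm⁻¹.
dᵢ = 1/0.0051024 ≈ 195.9872 mm.

195.99 mm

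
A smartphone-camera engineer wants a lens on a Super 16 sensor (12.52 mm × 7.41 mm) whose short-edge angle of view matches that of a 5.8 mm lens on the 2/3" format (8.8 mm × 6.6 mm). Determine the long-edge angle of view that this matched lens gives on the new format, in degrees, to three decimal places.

Equal short-edge AOV ⇒ f₂ = f₁ · 7.41/6.6 = 5.8 × 1.12273 ≈ 6.5118 mm.
Long-edge AOV on the new format = 2·arctan(12.52 / (2 × 6.5118)) = 2·arctan(0.96133) ≈ 87.7409°.

87.741°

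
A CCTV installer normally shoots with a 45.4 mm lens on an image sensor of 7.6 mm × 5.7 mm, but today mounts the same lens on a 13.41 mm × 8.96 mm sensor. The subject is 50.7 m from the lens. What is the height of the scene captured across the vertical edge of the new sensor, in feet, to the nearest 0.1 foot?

32.8 ft

The focal length stays 45.4 mm; the relevant sensor dimension is now h = 8.96 mm. Object distance dₒ = 50.7 m = 50700 mm.
Thin-lens field height W = h·(dₒ − f)/f = 8.96 × (50700 − 45.4)/45.4 ≈ 9997.031 mm = 9997.031/304.8 ft = 32.7987 ft.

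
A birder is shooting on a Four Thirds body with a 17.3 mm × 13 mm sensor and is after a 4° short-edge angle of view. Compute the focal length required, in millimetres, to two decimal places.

From α = 2·arctan(h/2f) we get f = h / (2·tan(α/2)).
With h = 13 mm and α/2 = 2°, tan(α/2) ≈ 0.03492, so f ≈ 13 / 0.06984 ≈ 186.1356 mm.

186.14 mm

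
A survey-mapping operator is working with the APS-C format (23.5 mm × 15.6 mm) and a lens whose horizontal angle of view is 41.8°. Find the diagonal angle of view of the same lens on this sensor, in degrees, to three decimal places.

49.248°

From the horizontal AOV: f = 23.5 / (2·tan(20.9°)) = 23.5 / 0.76373 ≈ 30.7702 mm.
Sensor diagonal = √(23.5² + 15.6²) = √795.6100 ≈ 28.2066 mm.
Diagonal AOV = 2·arctan(28.2066 / (2 × 30.7702)) = 2·arctan(0.45834) ≈ 49.2480°.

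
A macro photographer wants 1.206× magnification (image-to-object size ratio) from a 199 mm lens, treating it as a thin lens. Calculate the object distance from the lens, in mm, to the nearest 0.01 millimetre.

364.01 mm

With m = dᵢ/dₒ and 1/f = 1/dₒ + 1/dᵢ, substituting dᵢ = m·dₒ gives 1/f = (1 + 1/m)/dₒ, hence dₒ = f·(1 + 1/m).
dₒ = 199 × (1 + 1/1.206) = 199 × 1.82919 ≈ 364.008 mm.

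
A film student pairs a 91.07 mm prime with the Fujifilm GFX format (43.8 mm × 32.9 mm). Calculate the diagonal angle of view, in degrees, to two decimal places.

Sensor diagonal = √(43.8² + 32.9²) = √3000.8500 ≈ 54.7800 mm.
Angle of view α = 2·arctan(d/2f) with d = 54.7800 mm and f = 91.07 mm.
d/2f = 0.30076; arctan(0.30076) ≈ 16.7391°, so α ≈ 33.4781°.

33.48°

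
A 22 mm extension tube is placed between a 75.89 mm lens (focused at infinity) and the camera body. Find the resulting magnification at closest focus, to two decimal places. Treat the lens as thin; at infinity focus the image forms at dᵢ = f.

The tube moves the image plane from f to f + e, so dᵢ = 75.89 + 22 = 97.89 mm. Focus is achieved when 1/f = 1/dₒ + 1/dᵢ, giving dₒ = 1/(1/f − 1/(f+e)).
Magnification m = dᵢ/dₒ = (f+e)·(1/f − 1/(f+e)) = e/f = 22/75.89 ≈ 0.2899.

0.29×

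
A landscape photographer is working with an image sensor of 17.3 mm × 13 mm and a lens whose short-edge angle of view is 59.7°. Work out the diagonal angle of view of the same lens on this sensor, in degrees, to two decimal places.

From the short-edge AOV: f = 13 / (2·tan(29.85°)) = 13 / 1.14773 ≈ 11.3267 mm.
Sensor diagonal = √(17.3² + 13²) = √468.2900 ≈ 21.6400 mm.
Diagonal AOV = 2·arctan(21.6400 / (2 × 11.3267)) = 2·arctan(0.95526) ≈ 87.3787°.

87.38°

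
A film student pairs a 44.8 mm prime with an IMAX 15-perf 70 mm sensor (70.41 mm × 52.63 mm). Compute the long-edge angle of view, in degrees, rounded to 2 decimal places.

76.32°

Angle of view α = 2·arctan(w/2f) with w = 70.41 mm and f = 44.8 mm.
w/2f = 0.78583; arctan(0.78583) ≈ 38.1612°, so α ≈ 76.3224°.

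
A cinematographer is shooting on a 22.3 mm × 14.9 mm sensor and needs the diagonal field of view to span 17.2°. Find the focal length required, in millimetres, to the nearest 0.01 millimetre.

Sensor diagonal = √(22.3² + 14.9²) = √719.3000 ≈ 26.8198 mm.
From α = 2·arctan(d/2f) we get f = d / (2·tan(α/2)).
With d = 26.8198 mm and α/2 = 8.6°, tan(α/2) ≈ 0.15124, so f ≈ 26.8198 / 0.30247 ≈ 88.6687 mm.

88.67 mm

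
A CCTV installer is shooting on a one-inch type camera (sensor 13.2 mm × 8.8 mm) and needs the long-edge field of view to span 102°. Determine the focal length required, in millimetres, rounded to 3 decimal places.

5.345 mm

From α = 2·arctan(w/2f) we get f = w / (2·tan(α/2)).
With w = 13.2 mm and α/2 = 51°, tan(α/2) ≈ 1.23490, so f ≈ 13.2 / 2.46979 ≈ 5.3446 mm.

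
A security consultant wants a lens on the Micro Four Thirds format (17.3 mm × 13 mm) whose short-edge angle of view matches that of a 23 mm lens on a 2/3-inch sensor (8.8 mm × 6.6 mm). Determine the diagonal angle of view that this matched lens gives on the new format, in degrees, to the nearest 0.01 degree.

26.87°

Equal short-edge AOV ⇒ f₂ = f₁ · 13/6.6 = 23 × 1.96970 ≈ 45.3030 mm.
Sensor diagonal = √(17.3² + 13²) = √468.2900 ≈ 21.6400 mm.
Diagonal AOV on the new format = 2·arctan(21.6400 / (2 × 45.3030)) = 2·arctan(0.23884) ≈ 26.8653°.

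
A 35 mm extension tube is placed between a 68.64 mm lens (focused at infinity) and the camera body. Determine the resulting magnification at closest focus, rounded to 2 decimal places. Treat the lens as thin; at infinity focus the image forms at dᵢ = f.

The tube moves the image plane from f to f + e, so dᵢ = 68.64 + 35 = 103.64 mm. Focus is achieved when 1/f = 1/dₒ + 1/dᵢ, giving dₒ = 1/(1/f − 1/(f+e)).
Magnification m = dᵢ/dₒ = (f+e)·(1/f − 1/(f+e)) = e/f = 35/68.64 ≈ 0.5099.

0.51×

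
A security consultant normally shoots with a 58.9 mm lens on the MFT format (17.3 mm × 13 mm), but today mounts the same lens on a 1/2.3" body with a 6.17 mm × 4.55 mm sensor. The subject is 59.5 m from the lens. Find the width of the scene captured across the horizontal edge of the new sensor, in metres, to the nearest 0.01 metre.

6.23 m

The focal length stays 58.9 mm; the relevant sensor dimension is now w = 6.17 mm. Object distance dₒ = 59.5 m = 59500 mm.
Thin-lens field width W = w·(dₒ − f)/f = 6.17 × (59500 − 58.9)/58.9 ≈ 6226.682 mm = 6.22668 m.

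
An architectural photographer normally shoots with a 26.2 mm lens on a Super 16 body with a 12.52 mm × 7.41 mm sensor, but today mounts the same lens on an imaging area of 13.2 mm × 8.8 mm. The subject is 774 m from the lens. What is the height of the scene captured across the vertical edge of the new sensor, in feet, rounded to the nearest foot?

853 ft

The focal length stays 26.2 mm; the relevant sensor dimension is now h = 8.8 mm. Object distance dₒ = 774 m = 774000 mm.
Thin-lens field height W = h·(dₒ − f)/f = 8.8 × (774000 − 26.2)/26.2 ≈ 259960.666 mm = 259960.666/304.8 ft = 852.889 ft.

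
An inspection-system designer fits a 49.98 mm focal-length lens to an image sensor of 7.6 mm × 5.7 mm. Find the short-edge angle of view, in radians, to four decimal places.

Angle of view α = 2·arctan(h/2f) with h = 5.7 mm and f = 49.98 mm.
h/2f = 0.05702; arctan(0.05702) ≈ 0.0570 rad, so α ≈ 0.1139 rad.

0.1139 rad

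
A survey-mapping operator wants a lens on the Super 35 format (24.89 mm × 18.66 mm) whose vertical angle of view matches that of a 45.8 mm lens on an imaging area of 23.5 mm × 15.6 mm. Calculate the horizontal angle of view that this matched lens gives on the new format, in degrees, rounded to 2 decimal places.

Equal vertical AOV ⇒ f₂ = f₁ · 18.66/15.6 = 45.8 × 1.19615 ≈ 54.7838 mm.
Horizontal AOV on the new format = 2·arctan(24.89 / (2 × 54.7838)) = 2·arctan(0.22717) ≈ 25.5968°.

25.60°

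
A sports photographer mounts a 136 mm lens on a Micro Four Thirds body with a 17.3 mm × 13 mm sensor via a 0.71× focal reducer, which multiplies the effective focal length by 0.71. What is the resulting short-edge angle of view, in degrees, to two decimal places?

Effective focal length f = 136 × 0.71 = 96.56 mm.
α = 2·arctan(13 / (2 × 96.56)) = 2·arctan(0.06732) ≈ 7.7022°.

7.70°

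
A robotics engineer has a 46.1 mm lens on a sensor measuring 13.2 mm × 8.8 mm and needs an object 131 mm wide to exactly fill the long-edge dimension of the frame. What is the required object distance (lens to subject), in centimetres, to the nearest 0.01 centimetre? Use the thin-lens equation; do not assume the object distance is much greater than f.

50.36 cm

Magnification m = w/W = dᵢ/dₒ; combined with 1/f = 1/dₒ + 1/dᵢ this gives dₒ = f·(1 + W/w).
dₒ = 46.1 mm × (1 + 131/13.2) = 46.1 × 10.9242 ≈ 503.608 mm = 50.3608 cm.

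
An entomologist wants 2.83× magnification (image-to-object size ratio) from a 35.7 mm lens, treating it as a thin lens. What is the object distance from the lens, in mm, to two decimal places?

With m = dᵢ/dₒ and 1/f = 1/dₒ + 1/dᵢ, substituting dᵢ = m·dₒ gives 1/f = (1 + 1/m)/dₒ, hence dₒ = f·(1 + 1/m).
dₒ = 35.7 × (1 + 1/2.83) = 35.7 × 1.35336 ≈ 48.315 mm.

48.31 mm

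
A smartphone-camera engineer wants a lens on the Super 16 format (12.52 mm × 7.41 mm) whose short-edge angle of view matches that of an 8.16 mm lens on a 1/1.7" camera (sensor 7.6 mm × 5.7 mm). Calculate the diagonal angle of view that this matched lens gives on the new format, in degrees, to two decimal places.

Equal short-edge AOV ⇒ f₂ = f₁ · 7.41/5.7 = 8.16 × 1.30000 ≈ 10.6080 mm.
Sensor diagonal = √(12.52² + 7.41²) = √211.6585 ≈ 14.5485 mm.
Diagonal AOV on the new format = 2·arctan(14.5485 / (2 × 10.6080)) = 2·arctan(0.68573) ≈ 68.8794°.

68.88°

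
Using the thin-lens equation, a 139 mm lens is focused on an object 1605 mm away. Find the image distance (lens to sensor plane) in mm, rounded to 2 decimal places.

1/dᵢ = 1/f − 1/dₒ = 1/139 − 1/1605 = 0.0065712 mm⁻¹.
dᵢ = 1/0.0065712 ≈ 152.1794 mm.

152.18 mm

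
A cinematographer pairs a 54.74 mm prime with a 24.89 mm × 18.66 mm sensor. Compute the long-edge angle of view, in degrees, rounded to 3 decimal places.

25.617°

Angle of view α = 2·arctan(w/2f) with w = 24.89 mm and f = 54.74 mm.
w/2f = 0.22735; arctan(0.22735) ≈ 12.8083°, so α ≈ 25.6167°.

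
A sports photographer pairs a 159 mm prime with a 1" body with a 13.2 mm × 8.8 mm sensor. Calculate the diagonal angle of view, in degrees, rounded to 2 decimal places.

5.71°

Sensor diagonal = √(13.2² + 8.8²) = √251.6800 ≈ 15.8644 mm.
Angle of view α = 2·arctan(d/2f) with d = 15.8644 mm and f = 159 mm.
d/2f = 0.04989; arctan(0.04989) ≈ 2.8560°, so α ≈ 5.7120°.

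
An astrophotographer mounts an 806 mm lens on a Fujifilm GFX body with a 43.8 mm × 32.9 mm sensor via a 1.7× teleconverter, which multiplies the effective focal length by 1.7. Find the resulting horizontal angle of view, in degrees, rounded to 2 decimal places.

Effective focal length f = 806 × 1.7 = 1370.2 mm.
α = 2·arctan(43.8 / (2 × 1370.2)) = 2·arctan(0.01598) ≈ 1.8314°.

1.83°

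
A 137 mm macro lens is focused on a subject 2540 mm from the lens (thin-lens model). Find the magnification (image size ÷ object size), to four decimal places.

0.0570×

Thin lens: 1/f = 1/dₒ + 1/dᵢ → 1/dᵢ = 1/137 − 1/2540 = 0.0069056 mm⁻¹, so dᵢ ≈ 144.8107 mm.
Magnification m = dᵢ/dₒ = 144.8107/2540 ≈ 0.05701.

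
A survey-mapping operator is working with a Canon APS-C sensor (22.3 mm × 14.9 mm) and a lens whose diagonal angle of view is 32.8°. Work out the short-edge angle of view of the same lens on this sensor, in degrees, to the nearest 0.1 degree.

Sensor diagonal = √(22.3² + 14.9²) = √719.3000 ≈ 26.8198 mm.
From the diagonal AOV: f = 26.8198 / (2·tan(16.4°)) = 26.8198 / 0.58863 ≈ 45.5629 mm.
Short-edge AOV = 2·arctan(14.9 / (2 × 45.5629)) = 2·arctan(0.16351) ≈ 18.5725°.

18.6°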